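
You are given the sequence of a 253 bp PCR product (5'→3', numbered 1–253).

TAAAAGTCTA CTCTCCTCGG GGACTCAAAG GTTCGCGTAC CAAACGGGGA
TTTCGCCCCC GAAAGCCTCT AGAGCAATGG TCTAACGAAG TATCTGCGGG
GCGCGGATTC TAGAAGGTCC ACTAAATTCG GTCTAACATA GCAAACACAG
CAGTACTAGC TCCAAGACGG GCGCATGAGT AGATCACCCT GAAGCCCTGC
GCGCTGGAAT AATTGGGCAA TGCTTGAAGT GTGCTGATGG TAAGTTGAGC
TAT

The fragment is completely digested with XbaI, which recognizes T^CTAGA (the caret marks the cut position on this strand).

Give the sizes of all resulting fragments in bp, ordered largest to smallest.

XbaI sites (TCTAGA) start at positions 68, 109.
XbaI cuts after the first base of each site, so after positions 68, 109.
Linear molecule, 2 cuts → 3 fragments:
  1–68 → 68 bp
  69–109 → 41 bp
  110–253 → 144 bp
Sorted largest to smallest: 144, 68, 41 bp.

144, 68, 41 bp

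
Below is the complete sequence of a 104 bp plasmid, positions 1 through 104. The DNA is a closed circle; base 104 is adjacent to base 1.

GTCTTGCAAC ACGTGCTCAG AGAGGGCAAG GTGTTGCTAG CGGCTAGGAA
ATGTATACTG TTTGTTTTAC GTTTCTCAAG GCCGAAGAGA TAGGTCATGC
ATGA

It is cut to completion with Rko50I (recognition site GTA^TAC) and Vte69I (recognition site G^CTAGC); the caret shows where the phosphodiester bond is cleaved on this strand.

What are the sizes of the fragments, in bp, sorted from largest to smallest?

The Rko50I site (GTATAC) starts at position 53.
Rko50I cuts after base 3 of each site, so after position 55.
The Vte69I site (GCTAGC) starts at position 36.
Vte69I cuts after the first base of each site, so after position 36.
Combined cut positions: 36, 55.
Circular molecule, 2 cuts → 2 fragments:
  37–55 → 19 bp
  56–104 then 1–36 → 49 + 36 = 85 bp
Sorted largest to smallest: 85, 19 bp.

85, 19 bp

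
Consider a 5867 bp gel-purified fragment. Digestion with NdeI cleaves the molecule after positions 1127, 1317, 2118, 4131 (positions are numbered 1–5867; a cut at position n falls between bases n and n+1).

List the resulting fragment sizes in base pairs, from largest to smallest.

2013, 1736, 1127, 801, 190 bp

Linear molecule, 4 cuts → 5 fragments:
  1127 − 0 = 1127 bp
  1317 − 1127 = 190 bp
  2118 − 1317 = 801 bp
  4131 − 2118 = 2013 bp
  5867 − 4131 = 1736 bp
Sorted largest to smallest: 2013, 1736, 1127, 801, 190 bp.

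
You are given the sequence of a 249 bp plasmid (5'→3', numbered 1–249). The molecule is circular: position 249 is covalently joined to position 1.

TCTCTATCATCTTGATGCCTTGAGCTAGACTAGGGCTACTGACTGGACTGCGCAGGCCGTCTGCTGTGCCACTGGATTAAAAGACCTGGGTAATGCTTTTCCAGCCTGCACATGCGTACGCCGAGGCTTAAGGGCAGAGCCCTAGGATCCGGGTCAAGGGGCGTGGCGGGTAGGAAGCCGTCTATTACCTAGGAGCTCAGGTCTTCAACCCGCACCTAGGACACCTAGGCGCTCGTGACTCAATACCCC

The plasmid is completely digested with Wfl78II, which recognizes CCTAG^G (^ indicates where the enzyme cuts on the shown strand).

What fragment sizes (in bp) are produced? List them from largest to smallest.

166, 47, 27, 9 bp

Wfl78II sites (CCTAGG) start at positions 141, 188, 215, 224.
Wfl78II cuts after base 5 of each site (before the last base), so after positions 145, 192, 219, 228.
Circular molecule, 4 cuts → 4 fragments:
  146–192 → 47 bp
  193–219 → 27 bp
  220–228 → 9 bp
  229–249 then 1–145 → 21 + 145 = 166 bp
Sorted largest to smallest: 166, 47, 27, 9 bp.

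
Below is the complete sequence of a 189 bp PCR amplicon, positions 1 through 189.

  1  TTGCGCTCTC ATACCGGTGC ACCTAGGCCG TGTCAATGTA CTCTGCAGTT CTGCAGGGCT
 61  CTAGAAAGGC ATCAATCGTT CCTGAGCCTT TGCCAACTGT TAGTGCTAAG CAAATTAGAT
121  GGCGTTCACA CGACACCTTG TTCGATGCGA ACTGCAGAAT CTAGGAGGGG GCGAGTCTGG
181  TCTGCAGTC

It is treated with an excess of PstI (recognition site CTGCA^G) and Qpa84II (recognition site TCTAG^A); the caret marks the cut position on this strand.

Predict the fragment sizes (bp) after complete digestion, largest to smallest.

PstI sites (CTGCAG) start at positions 43, 51, 152, 182.
PstI cuts after base 5 of each site (before the last base), so after positions 47, 55, 156, 186.
The Qpa84II site (TCTAGA) starts at position 60.
Qpa84II cuts after base 5 of each site (before the last base), so after position 64.
Combined cut positions: 47, 55, 64, 156, 186.
Linear molecule, 5 cuts → 6 fragments:
  1–47 → 47 bp
  48–55 → 8 bp
  56–64 → 9 bp
  65–156 → 92 bp
  157–186 → 30 bp
  187–189 → 3 bp
Sorted largest to smallest: 92, 47, 30, 9, 8, 3 bp.

92, 47, 30, 9, 8, 3 bp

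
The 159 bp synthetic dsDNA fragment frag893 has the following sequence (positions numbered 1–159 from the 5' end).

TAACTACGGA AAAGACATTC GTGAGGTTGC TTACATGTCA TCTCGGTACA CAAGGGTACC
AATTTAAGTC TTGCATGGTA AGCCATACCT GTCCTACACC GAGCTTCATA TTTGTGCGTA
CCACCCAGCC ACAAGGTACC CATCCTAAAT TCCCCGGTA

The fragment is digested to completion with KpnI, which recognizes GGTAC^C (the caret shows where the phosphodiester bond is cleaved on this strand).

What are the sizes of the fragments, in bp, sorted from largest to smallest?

80, 59, 20 bp

KpnI sites (GGTACC) start at positions 55, 135.
KpnI cuts after base 5 of each site (before the last base), so after positions 59, 139.
Linear molecule, 2 cuts → 3 fragments:
  1–59 → 59 bp
  60–139 → 80 bp
  140–159 → 20 bp
Sorted largest to smallest: 80, 59, 20 bp.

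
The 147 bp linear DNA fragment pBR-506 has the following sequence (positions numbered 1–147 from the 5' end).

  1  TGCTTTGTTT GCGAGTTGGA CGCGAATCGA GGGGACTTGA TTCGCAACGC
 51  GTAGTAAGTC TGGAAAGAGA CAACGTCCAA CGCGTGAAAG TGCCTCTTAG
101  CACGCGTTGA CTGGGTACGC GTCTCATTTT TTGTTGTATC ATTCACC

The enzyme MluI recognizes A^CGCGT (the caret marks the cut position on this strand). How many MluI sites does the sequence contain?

4

ACGCGT occurs starting at positions 47, 80, 102, 117.
MluI cuts at 4 sites.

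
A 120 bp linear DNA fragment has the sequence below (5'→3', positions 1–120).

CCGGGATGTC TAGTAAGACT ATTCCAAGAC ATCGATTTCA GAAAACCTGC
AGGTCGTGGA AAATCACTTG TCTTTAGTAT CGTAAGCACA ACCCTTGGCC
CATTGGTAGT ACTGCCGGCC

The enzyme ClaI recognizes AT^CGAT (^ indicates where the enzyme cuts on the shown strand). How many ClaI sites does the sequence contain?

ATCGAT occurs starting at position 31.
ClaI cuts at 1 site.

1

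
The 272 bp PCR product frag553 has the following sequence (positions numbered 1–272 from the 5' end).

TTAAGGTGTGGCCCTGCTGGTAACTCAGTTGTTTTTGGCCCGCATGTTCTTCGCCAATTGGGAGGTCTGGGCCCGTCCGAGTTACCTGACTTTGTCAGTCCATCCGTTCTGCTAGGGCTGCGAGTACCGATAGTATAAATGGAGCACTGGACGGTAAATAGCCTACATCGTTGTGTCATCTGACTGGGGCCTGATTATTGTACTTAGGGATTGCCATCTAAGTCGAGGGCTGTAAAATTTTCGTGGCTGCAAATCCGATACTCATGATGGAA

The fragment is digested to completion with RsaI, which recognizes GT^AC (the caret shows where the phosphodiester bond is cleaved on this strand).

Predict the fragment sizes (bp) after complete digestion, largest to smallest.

RsaI sites (GTAC) start at positions 124, 200.
RsaI cuts after base 2 of each site, so after positions 125, 201.
Linear molecule, 2 cuts → 3 fragments:
  1–125 → 125 bp
  126–201 → 76 bp
  202–272 → 71 bp
Sorted largest to smallest: 125, 76, 71 bp.

125, 76, 71 bp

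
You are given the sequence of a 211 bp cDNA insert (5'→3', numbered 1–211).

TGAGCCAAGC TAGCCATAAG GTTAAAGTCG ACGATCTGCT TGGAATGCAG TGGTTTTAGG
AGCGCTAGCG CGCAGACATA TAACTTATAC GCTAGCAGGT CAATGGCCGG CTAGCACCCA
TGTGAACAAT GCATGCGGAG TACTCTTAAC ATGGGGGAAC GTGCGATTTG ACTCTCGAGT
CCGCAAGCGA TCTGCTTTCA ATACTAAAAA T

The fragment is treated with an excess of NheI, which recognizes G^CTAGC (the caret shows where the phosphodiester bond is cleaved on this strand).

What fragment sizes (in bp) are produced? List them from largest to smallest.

101, 55, 27, 19, 9 bp

NheI sites (GCTAGC) start at positions 9, 64, 91, 110.
NheI cuts after the first base of each site, so after positions 9, 64, 91, 110.
Linear molecule, 4 cuts → 5 fragments:
  1–9 → 9 bp
  10–64 → 55 bp
  65–91 → 27 bp
  92–110 → 19 bp
  111–211 → 101 bp
Sorted largest to smallest: 101, 55, 27, 19, 9 bp.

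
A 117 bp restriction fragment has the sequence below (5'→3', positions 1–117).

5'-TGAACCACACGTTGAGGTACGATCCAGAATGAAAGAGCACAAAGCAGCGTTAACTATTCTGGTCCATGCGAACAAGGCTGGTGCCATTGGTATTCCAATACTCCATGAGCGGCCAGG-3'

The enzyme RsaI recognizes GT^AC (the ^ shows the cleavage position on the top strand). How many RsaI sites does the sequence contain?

1

GTAC occurs starting at position 17.
RsaI cuts at 1 site.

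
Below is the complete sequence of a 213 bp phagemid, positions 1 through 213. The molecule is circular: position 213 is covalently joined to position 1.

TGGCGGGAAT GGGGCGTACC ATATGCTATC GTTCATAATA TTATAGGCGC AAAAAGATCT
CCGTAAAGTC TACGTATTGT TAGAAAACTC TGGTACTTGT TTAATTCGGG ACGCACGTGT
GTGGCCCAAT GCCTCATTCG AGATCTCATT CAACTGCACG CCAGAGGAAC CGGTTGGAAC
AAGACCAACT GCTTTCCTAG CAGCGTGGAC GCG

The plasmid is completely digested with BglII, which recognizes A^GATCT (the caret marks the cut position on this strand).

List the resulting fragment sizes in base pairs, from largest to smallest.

BglII sites (AGATCT) start at positions 55, 141.
BglII cuts after the first base of each site, so after positions 55, 141.
Circular molecule, 2 cuts → 2 fragments:
  56–141 → 86 bp
  142–213 then 1–55 → 72 + 55 = 127 bp
Sorted largest to smallest: 127, 86 bp.

127, 86 bp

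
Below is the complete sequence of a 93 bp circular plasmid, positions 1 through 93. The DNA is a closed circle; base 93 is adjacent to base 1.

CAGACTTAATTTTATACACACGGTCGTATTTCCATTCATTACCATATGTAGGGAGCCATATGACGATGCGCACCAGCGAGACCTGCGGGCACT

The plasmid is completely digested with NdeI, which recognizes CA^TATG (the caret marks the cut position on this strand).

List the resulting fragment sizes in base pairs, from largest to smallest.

79, 14 bp

NdeI sites (CATATG) start at positions 43, 57.
NdeI cuts after base 2 of each site, so after positions 44, 58.
Circular molecule, 2 cuts → 2 fragments:
  45–58 → 14 bp
  59–93 then 1–44 → 35 + 44 = 79 bp
Sorted largest to smallest: 79, 14 bp.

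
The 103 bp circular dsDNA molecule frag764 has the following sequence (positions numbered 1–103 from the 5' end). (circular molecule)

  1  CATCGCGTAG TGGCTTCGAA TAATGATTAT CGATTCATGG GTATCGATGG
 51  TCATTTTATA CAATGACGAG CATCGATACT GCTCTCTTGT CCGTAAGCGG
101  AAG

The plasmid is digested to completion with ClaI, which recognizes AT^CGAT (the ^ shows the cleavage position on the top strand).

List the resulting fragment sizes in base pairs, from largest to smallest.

ClaI sites (ATCGAT) start at positions 29, 43, 72.
ClaI cuts after base 2 of each site, so after positions 30, 44, 73.
Circular molecule, 3 cuts → 3 fragments:
  31–44 → 14 bp
  45–73 → 29 bp
  74–103 then 1–30 → 30 + 30 = 60 bp
Sorted largest to smallest: 60, 29, 14 bp.

60, 29, 14 bp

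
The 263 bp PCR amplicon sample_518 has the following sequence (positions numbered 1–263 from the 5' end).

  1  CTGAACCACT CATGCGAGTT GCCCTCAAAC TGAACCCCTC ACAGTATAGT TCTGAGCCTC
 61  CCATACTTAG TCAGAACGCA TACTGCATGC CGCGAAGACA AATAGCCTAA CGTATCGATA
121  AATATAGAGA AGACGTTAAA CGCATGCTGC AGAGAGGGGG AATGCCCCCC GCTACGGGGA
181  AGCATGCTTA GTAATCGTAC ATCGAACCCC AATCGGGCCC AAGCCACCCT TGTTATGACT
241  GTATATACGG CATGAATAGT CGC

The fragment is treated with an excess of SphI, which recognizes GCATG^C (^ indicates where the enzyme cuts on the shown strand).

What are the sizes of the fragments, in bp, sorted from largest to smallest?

89, 77, 57, 40 bp

SphI sites (GCATGC) start at positions 85, 142, 182.
SphI cuts after base 5 of each site (before the last base), so after positions 89, 146, 186.
Linear molecule, 3 cuts → 4 fragments:
  1–89 → 89 bp
  90–146 → 57 bp
  147–186 → 40 bp
  187–263 → 77 bp
Sorted largest to smallest: 89, 77, 57, 40 bp.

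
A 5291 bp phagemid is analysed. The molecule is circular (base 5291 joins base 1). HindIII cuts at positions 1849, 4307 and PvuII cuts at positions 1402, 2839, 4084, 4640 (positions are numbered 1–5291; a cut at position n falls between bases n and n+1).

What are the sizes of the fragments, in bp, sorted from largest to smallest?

Combined cut positions (sorted): 1402, 1849, 2839, 4084, 4307, 4640.
Circular molecule, 6 cuts → 6 fragments:
  1849 − 1402 = 447 bp
  2839 − 1849 = 990 bp
  4084 − 2839 = 1245 bp
  4307 − 4084 = 223 bp
  4640 − 4307 = 333 bp
  wrap: 5291 − 4640 + 1402 = 2053 bp
Sorted largest to smallest: 2053, 1245, 990, 447, 333, 223 bp.

2053, 1245, 990, 447, 333, 223 bp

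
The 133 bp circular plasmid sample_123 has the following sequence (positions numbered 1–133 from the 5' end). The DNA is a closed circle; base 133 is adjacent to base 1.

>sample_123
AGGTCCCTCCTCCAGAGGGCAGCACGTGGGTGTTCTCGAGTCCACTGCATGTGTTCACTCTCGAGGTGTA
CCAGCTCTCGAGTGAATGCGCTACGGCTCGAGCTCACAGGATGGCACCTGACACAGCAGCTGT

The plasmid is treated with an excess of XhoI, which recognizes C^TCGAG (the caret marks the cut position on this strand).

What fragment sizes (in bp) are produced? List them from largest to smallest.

71, 25, 20, 17 bp

XhoI sites (CTCGAG) start at positions 35, 60, 77, 97.
XhoI cuts after the first base of each site, so after positions 35, 60, 77, 97.
Circular molecule, 4 cuts → 4 fragments:
  36–60 → 25 bp
  61–77 → 17 bp
  78–97 → 20 bp
  98–133 then 1–35 → 36 + 35 = 71 bp
Sorted largest to smallest: 71, 25, 20, 17 bp.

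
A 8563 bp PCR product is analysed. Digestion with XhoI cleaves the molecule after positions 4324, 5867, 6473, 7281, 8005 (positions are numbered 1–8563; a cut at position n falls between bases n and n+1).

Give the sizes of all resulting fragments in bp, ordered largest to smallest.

4324, 1543, 808, 724, 606, 558 bp

Linear molecule, 5 cuts → 6 fragments:
  4324 − 0 = 4324 bp
  5867 − 4324 = 1543 bp
  6473 − 5867 = 606 bp
  7281 − 6473 = 808 bp
  8005 − 7281 = 724 bp
  8563 − 8005 = 558 bp
Sorted largest to smallest: 4324, 1543, 808, 724, 606, 558 bp.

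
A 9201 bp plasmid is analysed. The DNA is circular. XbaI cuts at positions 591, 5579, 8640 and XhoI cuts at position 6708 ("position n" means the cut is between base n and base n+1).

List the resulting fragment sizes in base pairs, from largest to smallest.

Combined cut positions (sorted): 591, 5579, 6708, 8640.
Circular molecule, 4 cuts → 4 fragments:
  5579 − 591 = 4988 bp
  6708 − 5579 = 1129 bp
  8640 − 6708 = 1932 bp
  wrap: 9201 − 8640 + 591 = 1152 bp
Sorted largest to smallest: 4988, 1932, 1152, 1129 bp.

4988, 1932, 1152, 1129 bp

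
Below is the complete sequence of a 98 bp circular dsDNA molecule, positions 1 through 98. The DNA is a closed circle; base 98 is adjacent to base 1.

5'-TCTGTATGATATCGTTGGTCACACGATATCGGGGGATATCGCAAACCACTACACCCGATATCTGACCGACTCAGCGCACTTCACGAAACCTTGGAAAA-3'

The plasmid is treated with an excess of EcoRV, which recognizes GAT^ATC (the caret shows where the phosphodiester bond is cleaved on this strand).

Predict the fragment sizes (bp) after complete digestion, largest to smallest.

49, 22, 17, 10 bp

EcoRV sites (GATATC) start at positions 8, 25, 35, 57.
EcoRV cuts after base 3 of each site, so after positions 10, 27, 37, 59.
Circular molecule, 4 cuts → 4 fragments:
  11–27 → 17 bp
  28–37 → 10 bp
  38–59 → 22 bp
  60–98 then 1–10 → 39 + 10 = 49 bp
Sorted largest to smallest: 49, 22, 17, 10 bp.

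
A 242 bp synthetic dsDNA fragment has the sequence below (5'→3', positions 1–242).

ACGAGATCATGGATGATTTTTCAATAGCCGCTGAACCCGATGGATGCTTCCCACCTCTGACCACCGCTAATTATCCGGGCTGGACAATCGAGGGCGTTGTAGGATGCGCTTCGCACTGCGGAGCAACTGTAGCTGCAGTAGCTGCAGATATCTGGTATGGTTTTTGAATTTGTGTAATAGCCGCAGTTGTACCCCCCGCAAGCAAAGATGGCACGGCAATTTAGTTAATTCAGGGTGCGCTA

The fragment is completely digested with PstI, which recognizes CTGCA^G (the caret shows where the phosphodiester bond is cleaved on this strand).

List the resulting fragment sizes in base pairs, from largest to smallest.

137, 96, 9 bp

PstI sites (CTGCAG) start at positions 133, 142.
PstI cuts after base 5 of each site (before the last base), so after positions 137, 146.
Linear molecule, 2 cuts → 3 fragments:
  1–137 → 137 bp
  138–146 → 9 bp
  147–242 → 96 bp
Sorted largest to smallest: 137, 96, 9 bp.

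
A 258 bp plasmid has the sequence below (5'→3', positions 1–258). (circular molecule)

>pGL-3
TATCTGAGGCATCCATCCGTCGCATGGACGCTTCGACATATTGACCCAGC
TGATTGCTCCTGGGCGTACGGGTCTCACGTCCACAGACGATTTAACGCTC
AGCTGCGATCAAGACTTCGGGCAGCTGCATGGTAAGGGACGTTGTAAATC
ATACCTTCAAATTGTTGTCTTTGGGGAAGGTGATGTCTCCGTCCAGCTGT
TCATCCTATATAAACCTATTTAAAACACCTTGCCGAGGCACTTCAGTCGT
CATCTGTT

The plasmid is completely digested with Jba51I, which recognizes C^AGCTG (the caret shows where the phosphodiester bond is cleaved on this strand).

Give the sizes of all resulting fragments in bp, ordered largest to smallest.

111, 72, 53, 22 bp

Jba51I sites (CAGCTG) start at positions 47, 100, 122, 194.
Jba51I cuts after the first base of each site, so after positions 47, 100, 122, 194.
Circular molecule, 4 cuts → 4 fragments:
  48–100 → 53 bp
  101–122 → 22 bp
  123–194 → 72 bp
  195–258 then 1–47 → 64 + 47 = 111 bp
Sorted largest to smallest: 111, 72, 53, 22 bp.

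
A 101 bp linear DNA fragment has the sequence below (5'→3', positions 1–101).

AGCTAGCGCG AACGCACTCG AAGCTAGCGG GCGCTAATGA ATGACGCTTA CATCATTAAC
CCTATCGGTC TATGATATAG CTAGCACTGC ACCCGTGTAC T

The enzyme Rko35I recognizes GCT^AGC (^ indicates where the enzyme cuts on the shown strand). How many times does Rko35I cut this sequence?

GCTAGC occurs starting at positions 2, 23, 80.
Rko35I cuts at 3 sites.

3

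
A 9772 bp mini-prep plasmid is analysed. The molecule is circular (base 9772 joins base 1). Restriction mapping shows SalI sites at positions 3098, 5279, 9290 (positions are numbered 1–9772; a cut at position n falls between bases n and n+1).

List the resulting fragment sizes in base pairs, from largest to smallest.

Circular molecule, 3 cuts → 3 fragments:
  5279 − 3098 = 2181 bp
  9290 − 5279 = 4011 bp
  wrap: 9772 − 9290 + 3098 = 3580 bp
Sorted largest to smallest: 4011, 3580, 2181 bp.

4011, 3580, 2181 bp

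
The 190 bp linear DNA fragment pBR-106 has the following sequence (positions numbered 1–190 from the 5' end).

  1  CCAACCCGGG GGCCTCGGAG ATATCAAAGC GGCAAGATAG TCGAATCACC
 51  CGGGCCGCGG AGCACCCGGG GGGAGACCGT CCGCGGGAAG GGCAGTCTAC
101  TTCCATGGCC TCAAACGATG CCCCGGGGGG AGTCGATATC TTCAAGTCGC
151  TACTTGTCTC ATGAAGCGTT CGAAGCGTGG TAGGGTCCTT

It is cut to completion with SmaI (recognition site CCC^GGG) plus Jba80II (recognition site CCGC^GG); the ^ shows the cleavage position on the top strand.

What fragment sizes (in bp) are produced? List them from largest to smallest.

66, 44, 40, 17, 9, 7, 7 bp

SmaI sites (CCCGGG) start at positions 5, 49, 65, 122.
SmaI cuts after base 3 of each site, so after positions 7, 51, 67, 124.
Jba80II sites (CCGCGG) start at positions 55, 81.
Jba80II cuts after base 4 of each site, so after positions 58, 84.
Combined cut positions: 7, 51, 58, 67, 84, 124.
Linear molecule, 6 cuts → 7 fragments:
  1–7 → 7 bp
  8–51 → 44 bp
  52–58 → 7 bp
  59–67 → 9 bp
  68–84 → 17 bp
  85–124 → 40 bp
  125–190 → 66 bp
Sorted largest to smallest: 66, 44, 40, 17, 9, 7, 7 bp.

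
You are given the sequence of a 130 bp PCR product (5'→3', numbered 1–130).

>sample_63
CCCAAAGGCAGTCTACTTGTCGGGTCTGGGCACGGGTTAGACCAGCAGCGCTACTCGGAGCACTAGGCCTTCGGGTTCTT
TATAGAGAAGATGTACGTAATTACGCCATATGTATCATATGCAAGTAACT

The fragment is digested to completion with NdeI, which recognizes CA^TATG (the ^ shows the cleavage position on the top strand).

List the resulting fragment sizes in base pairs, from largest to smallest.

108, 13, 9 bp

NdeI sites (CATATG) start at positions 107, 116.
NdeI cuts after base 2 of each site, so after positions 108, 117.
Linear molecule, 2 cuts → 3 fragments:
  1–108 → 108 bp
  109–117 → 9 bp
  118–130 → 13 bp
Sorted largest to smallest: 108, 13, 9 bp.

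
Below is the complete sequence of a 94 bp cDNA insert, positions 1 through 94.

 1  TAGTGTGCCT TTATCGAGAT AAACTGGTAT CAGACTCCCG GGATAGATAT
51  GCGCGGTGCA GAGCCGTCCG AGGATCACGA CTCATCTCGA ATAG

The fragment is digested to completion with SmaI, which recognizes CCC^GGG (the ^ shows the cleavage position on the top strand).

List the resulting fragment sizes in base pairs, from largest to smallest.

55, 39 bp

The SmaI site (CCCGGG) starts at position 37.
SmaI cuts after base 3 of each site, so after position 39.
Linear molecule, 1 cut → 2 fragments:
  1–39 → 39 bp
  40–94 → 55 bp
Sorted largest to smallest: 55, 39 bp.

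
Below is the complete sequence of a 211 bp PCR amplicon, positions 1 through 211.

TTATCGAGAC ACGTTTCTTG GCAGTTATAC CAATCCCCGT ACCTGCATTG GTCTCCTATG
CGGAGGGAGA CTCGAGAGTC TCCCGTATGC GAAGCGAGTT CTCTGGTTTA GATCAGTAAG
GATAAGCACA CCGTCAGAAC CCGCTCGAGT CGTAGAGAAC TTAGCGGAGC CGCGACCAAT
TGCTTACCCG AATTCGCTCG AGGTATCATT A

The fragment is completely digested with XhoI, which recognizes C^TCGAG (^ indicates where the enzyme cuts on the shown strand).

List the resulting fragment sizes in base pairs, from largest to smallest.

XhoI sites (CTCGAG) start at positions 71, 144, 197.
XhoI cuts after the first base of each site, so after positions 71, 144, 197.
Linear molecule, 3 cuts → 4 fragments:
  1–71 → 71 bp
  72–144 → 73 bp
  145–197 → 53 bp
  198–211 → 14 bp
Sorted largest to smallest: 73, 71, 53, 14 bp.

73, 71, 53, 14 bp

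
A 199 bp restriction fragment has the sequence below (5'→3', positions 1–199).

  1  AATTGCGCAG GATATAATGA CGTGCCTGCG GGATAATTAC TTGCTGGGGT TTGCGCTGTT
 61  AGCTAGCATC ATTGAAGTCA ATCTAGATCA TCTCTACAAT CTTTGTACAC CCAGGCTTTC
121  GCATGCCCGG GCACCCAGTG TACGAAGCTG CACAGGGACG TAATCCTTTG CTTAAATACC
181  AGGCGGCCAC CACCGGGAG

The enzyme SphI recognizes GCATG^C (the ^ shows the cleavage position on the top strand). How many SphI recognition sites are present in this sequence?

GCATGC occurs starting at position 121.
SphI cuts at 1 site.

1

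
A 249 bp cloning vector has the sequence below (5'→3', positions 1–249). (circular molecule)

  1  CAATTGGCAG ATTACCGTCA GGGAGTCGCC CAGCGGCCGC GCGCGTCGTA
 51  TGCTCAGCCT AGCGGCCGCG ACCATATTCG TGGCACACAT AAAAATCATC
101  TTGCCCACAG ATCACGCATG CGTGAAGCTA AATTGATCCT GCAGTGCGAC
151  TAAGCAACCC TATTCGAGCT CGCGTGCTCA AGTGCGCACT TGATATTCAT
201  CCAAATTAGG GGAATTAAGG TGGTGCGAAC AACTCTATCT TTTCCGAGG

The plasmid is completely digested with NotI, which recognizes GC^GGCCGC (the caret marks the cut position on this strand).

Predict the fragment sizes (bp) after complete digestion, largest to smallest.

220, 29 bp

NotI sites (GCGGCCGC) start at positions 33, 62.
NotI cuts after base 2 of each site, so after positions 34, 63.
Circular molecule, 2 cuts → 2 fragments:
  35–63 → 29 bp
  64–249 then 1–34 → 186 + 34 = 220 bp
Sorted largest to smallest: 220, 29 bp.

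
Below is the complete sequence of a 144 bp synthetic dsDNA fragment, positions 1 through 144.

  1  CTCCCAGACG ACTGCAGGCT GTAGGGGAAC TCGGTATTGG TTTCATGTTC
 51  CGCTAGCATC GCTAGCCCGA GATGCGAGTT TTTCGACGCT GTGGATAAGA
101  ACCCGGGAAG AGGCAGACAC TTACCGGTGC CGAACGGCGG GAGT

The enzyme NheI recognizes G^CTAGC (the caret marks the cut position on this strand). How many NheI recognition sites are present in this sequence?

2

GCTAGC occurs starting at positions 52, 61.
NheI cuts at 2 sites.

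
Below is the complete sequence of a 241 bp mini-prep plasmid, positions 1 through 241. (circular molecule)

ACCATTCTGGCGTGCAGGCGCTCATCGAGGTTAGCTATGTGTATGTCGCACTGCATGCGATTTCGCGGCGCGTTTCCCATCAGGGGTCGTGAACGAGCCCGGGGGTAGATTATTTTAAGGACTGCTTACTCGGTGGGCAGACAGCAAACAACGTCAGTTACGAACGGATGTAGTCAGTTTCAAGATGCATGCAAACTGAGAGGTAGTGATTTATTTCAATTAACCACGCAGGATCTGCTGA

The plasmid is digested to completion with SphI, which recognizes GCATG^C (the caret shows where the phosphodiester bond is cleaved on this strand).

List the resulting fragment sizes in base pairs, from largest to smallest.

SphI sites (GCATGC) start at positions 53, 187.
SphI cuts after base 5 of each site (before the last base), so after positions 57, 191.
Circular molecule, 2 cuts → 2 fragments:
  58–191 → 134 bp
  192–241 then 1–57 → 50 + 57 = 107 bp
Sorted largest to smallest: 134, 107 bp.

134, 107 bp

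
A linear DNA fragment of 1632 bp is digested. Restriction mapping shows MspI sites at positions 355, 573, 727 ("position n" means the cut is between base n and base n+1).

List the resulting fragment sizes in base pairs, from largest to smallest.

Linear molecule, 3 cuts → 4 fragments:
  355 − 0 = 355 bp
  573 − 355 = 218 bp
  727 − 573 = 154 bp
  1632 − 727 = 905 bp
Sorted largest to smallest: 905, 355, 218, 154 bp.

905, 355, 218, 154 bp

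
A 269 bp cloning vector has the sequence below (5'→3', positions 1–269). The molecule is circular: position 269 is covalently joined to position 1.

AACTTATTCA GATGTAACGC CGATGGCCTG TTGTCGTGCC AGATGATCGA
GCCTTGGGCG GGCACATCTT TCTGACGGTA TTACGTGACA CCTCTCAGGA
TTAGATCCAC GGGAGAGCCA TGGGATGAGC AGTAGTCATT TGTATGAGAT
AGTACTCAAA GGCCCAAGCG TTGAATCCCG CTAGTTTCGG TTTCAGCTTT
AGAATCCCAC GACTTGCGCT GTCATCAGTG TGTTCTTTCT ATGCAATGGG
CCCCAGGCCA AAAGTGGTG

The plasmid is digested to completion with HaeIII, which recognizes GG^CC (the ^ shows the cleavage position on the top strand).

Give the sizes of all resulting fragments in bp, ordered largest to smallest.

136, 88, 38, 7 bp

HaeIII sites (GGCC) start at positions 25, 161, 249, 256.
HaeIII cuts after base 2 of each site, so after positions 26, 162, 250, 257.
Circular molecule, 4 cuts → 4 fragments:
  27–162 → 136 bp
  163–250 → 88 bp
  251–257 → 7 bp
  258–269 then 1–26 → 12 + 26 = 38 bp
Sorted largest to smallest: 136, 88, 38, 7 bp.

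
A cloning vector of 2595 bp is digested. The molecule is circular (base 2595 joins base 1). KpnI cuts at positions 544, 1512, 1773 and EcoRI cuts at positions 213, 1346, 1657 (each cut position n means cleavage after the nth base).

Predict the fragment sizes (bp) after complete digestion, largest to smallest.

1035, 802, 331, 166, 145, 116 bp

Combined cut positions (sorted): 213, 544, 1346, 1512, 1657, 1773.
Circular molecule, 6 cuts → 6 fragments:
  544 − 213 = 331 bp
  1346 − 544 = 802 bp
  1512 − 1346 = 166 bp
  1657 − 1512 = 145 bp
  1773 − 1657 = 116 bp
  wrap: 2595 − 1773 + 213 = 1035 bp
Sorted largest to smallest: 1035, 802, 331, 166, 145, 116 bp.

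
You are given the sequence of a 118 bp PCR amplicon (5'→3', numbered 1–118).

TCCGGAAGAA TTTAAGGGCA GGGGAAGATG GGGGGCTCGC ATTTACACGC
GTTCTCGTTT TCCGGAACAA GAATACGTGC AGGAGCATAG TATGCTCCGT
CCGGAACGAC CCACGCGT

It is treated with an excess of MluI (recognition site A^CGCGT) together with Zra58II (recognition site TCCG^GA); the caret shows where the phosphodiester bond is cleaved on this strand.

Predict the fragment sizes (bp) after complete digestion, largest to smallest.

43, 39, 17, 10, 5, 4 bp

MluI sites (ACGCGT) start at positions 47, 113.
MluI cuts after the first base of each site, so after positions 47, 113.
Zra58II sites (TCCGGA) start at positions 1, 61, 100.
Zra58II cuts after base 4 of each site, so after positions 4, 64, 103.
Combined cut positions: 4, 47, 64, 103, 113.
Linear molecule, 5 cuts → 6 fragments:
  1–4 → 4 bp
  5–47 → 43 bp
  48–64 → 17 bp
  65–103 → 39 bp
  104–113 → 10 bp
  114–118 → 5 bp
Sorted largest to smallest: 43, 39, 17, 10, 5, 4 bp.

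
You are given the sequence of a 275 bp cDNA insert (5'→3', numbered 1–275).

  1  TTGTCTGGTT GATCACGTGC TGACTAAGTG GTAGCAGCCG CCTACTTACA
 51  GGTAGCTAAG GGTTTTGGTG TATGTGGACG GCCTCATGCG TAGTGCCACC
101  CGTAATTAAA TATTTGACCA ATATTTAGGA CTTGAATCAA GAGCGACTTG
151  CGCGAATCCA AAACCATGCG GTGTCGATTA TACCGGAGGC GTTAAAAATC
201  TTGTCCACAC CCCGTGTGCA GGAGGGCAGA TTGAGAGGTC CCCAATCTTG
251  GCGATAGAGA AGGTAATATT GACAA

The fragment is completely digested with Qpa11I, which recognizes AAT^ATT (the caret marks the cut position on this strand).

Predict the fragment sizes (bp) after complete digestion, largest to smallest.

Qpa11I sites (AATATT) start at positions 109, 120, 265.
Qpa11I cuts after base 3 of each site, so after positions 111, 122, 267.
Linear molecule, 3 cuts → 4 fragments:
  1–111 → 111 bp
  112–122 → 11 bp
  123–267 → 145 bp
  268–275 → 8 bp
Sorted largest to smallest: 145, 111, 11, 8 bp.

145, 111, 11, 8 bp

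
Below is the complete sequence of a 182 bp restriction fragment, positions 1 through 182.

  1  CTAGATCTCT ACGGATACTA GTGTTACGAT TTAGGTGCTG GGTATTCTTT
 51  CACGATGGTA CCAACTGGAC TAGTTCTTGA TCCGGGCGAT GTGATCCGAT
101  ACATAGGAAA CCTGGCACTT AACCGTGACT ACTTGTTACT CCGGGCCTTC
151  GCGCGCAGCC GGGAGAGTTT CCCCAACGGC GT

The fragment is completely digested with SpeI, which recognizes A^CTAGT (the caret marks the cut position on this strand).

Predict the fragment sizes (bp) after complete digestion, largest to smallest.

113, 52, 17 bp

SpeI sites (ACTAGT) start at positions 17, 69.
SpeI cuts after the first base of each site, so after positions 17, 69.
Linear molecule, 2 cuts → 3 fragments:
  1–17 → 17 bp
  18–69 → 52 bp
  70–182 → 113 bp
Sorted largest to smallest: 113, 52, 17 bp.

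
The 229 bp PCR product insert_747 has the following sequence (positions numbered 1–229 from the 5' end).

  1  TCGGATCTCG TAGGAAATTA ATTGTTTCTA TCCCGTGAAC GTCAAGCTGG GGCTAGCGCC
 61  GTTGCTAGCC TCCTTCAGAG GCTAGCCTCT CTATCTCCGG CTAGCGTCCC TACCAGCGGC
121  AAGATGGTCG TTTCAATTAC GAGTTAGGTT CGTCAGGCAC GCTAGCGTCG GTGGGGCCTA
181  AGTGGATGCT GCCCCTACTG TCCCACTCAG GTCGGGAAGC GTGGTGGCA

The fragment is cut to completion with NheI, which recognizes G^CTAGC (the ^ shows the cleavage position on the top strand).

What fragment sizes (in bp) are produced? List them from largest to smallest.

NheI sites (GCTAGC) start at positions 52, 64, 81, 100, 161.
NheI cuts after the first base of each site, so after positions 52, 64, 81, 100, 161.
Linear molecule, 5 cuts → 6 fragments:
  1–52 → 52 bp
  53–64 → 12 bp
  65–81 → 17 bp
  82–100 → 19 bp
  101–161 → 61 bp
  162–229 → 68 bp
Sorted largest to smallest: 68, 61, 52, 19, 17, 12 bp.

68, 61, 52, 19, 17, 12 bp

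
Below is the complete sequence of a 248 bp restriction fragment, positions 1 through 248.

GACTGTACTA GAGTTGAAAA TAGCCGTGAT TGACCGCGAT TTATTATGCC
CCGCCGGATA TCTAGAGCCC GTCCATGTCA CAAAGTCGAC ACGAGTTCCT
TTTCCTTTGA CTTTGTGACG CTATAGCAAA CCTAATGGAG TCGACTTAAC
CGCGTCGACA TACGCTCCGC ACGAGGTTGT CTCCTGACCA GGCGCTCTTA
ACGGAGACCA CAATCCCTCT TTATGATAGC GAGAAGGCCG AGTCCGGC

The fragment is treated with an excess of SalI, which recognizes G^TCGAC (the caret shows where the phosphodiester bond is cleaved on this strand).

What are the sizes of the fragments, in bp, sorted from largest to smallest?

94, 85, 55, 14 bp

SalI sites (GTCGAC) start at positions 85, 140, 154.
SalI cuts after the first base of each site, so after positions 85, 140, 154.
Linear molecule, 3 cuts → 4 fragments:
  1–85 → 85 bp
  86–140 → 55 bp
  141–154 → 14 bp
  155–248 → 94 bp
Sorted largest to smallest: 94, 85, 55, 14 bp.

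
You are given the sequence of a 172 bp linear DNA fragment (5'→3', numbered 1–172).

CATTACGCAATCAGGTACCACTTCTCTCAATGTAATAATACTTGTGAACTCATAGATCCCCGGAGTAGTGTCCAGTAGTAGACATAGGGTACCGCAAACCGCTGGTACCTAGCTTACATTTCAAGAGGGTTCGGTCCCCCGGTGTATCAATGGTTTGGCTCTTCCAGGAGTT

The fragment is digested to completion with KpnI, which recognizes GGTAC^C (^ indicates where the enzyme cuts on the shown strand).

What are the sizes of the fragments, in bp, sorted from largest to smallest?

74, 64, 18, 16 bp

KpnI sites (GGTACC) start at positions 14, 88, 104.
KpnI cuts after base 5 of each site (before the last base), so after positions 18, 92, 108.
Linear molecule, 3 cuts → 4 fragments:
  1–18 → 18 bp
  19–92 → 74 bp
  93–108 → 16 bp
  109–172 → 64 bp
Sorted largest to smallest: 74, 64, 18, 16 bp.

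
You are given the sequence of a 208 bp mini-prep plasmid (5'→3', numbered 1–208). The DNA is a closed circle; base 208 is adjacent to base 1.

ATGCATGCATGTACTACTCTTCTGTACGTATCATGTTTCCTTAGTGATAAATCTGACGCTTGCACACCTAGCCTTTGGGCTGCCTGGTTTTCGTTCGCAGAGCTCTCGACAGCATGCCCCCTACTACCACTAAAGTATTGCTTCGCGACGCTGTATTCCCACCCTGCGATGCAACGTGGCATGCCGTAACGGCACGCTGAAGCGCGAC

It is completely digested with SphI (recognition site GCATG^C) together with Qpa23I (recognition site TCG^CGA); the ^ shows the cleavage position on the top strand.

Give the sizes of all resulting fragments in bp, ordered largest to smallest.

109, 38, 32, 29 bp

SphI sites (GCATGC) start at positions 3, 112, 179.
SphI cuts after base 5 of each site (before the last base), so after positions 7, 116, 183.
The Qpa23I site (TCGCGA) starts at position 143.
Qpa23I cuts after base 3 of each site, so after position 145.
Combined cut positions: 7, 116, 145, 183.
Circular molecule, 4 cuts → 4 fragments:
  8–116 → 109 bp
  117–145 → 29 bp
  146–183 → 38 bp
  184–208 then 1–7 → 25 + 7 = 32 bp
Sorted largest to smallest: 109, 38, 32, 29 bp.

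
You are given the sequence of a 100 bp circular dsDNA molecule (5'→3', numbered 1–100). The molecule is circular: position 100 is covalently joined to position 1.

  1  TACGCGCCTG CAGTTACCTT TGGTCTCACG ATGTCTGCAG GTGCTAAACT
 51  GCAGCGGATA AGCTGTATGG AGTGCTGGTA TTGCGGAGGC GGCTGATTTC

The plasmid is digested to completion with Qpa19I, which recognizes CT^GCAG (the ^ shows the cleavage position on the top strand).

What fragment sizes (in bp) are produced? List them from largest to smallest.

59, 27, 14 bp

Qpa19I sites (CTGCAG) start at positions 8, 35, 49.
Qpa19I cuts after base 2 of each site, so after positions 9, 36, 50.
Circular molecule, 3 cuts → 3 fragments:
  10–36 → 27 bp
  37–50 → 14 bp
  51–100 then 1–9 → 50 + 9 = 59 bp
Sorted largest to smallest: 59, 27, 14 bp.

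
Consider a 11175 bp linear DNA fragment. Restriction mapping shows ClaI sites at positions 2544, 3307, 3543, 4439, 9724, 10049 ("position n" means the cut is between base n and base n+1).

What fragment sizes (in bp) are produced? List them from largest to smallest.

Linear molecule, 6 cuts → 7 fragments:
  2544 − 0 = 2544 bp
  3307 − 2544 = 763 bp
  3543 − 3307 = 236 bp
  4439 − 3543 = 896 bp
  9724 − 4439 = 5285 bp
  10049 − 9724 = 325 bp
  11175 − 10049 = 1126 bp
Sorted largest to smallest: 5285, 2544, 1126, 896, 763, 325, 236 bp.

5285, 2544, 1126, 896, 763, 325, 236 bp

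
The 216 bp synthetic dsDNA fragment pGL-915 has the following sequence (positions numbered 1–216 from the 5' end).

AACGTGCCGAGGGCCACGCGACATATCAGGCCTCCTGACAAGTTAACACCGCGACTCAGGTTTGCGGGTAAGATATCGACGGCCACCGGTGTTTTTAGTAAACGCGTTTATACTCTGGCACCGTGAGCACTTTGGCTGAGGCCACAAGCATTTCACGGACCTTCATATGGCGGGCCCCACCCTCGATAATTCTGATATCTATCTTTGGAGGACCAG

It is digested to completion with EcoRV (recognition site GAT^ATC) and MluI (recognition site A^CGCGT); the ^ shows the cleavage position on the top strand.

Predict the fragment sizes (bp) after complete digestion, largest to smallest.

EcoRV sites (GATATC) start at positions 72, 194.
EcoRV cuts after base 3 of each site, so after positions 74, 196.
The MluI site (ACGCGT) starts at position 102.
MluI cuts after the first base of each site, so after position 102.
Combined cut positions: 74, 102, 196.
Linear molecule, 3 cuts → 4 fragments:
  1–74 → 74 bp
  75–102 → 28 bp
  103–196 → 94 bp
  197–216 → 20 bp
Sorted largest to smallest: 94, 74, 28, 20 bp.

94, 74, 28, 20 bp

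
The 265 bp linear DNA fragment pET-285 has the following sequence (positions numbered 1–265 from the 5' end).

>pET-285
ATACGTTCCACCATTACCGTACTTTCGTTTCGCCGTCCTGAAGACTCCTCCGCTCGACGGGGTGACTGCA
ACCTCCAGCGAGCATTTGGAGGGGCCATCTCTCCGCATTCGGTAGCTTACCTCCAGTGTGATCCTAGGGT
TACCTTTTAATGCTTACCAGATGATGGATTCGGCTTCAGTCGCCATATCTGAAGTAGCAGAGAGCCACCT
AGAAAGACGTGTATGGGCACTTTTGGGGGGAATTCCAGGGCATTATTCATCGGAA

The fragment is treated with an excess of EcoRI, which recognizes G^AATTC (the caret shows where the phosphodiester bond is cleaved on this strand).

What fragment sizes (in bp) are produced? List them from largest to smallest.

The EcoRI site (GAATTC) starts at position 240.
EcoRI cuts after the first base of each site, so after position 240.
Linear molecule, 1 cut → 2 fragments:
  1–240 → 240 bp
  241–265 → 25 bp
Sorted largest to smallest: 240, 25 bp.

240, 25 bp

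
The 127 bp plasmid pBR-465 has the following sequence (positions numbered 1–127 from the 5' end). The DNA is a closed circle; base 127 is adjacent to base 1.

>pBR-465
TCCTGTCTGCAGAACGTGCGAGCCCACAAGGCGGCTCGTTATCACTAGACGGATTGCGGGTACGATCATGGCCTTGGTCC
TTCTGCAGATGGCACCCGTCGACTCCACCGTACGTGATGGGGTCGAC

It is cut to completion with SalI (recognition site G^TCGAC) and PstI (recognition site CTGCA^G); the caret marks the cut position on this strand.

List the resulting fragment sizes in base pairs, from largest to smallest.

76, 24, 16, 11 bp

SalI sites (GTCGAC) start at positions 98, 122.
SalI cuts after the first base of each site, so after positions 98, 122.
PstI sites (CTGCAG) start at positions 7, 83.
PstI cuts after base 5 of each site (before the last base), so after positions 11, 87.
Combined cut positions: 11, 87, 98, 122.
Circular molecule, 4 cuts → 4 fragments:
  12–87 → 76 bp
  88–98 → 11 bp
  99–122 → 24 bp
  123–127 then 1–11 → 5 + 11 = 16 bp
Sorted largest to smallest: 76, 24, 16, 11 bp.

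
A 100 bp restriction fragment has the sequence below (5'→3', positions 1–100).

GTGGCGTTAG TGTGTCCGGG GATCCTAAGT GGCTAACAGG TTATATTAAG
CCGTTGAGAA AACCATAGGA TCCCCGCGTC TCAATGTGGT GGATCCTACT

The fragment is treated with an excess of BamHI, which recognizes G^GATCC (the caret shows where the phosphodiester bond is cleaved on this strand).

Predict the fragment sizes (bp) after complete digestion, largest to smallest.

48, 23, 20, 9 bp

BamHI sites (GGATCC) start at positions 20, 68, 91.
BamHI cuts after the first base of each site, so after positions 20, 68, 91.
Linear molecule, 3 cuts → 4 fragments:
  1–20 → 20 bp
  21–68 → 48 bp
  69–91 → 23 bp
  92–100 → 9 bp
Sorted largest to smallest: 48, 23, 20, 9 bp.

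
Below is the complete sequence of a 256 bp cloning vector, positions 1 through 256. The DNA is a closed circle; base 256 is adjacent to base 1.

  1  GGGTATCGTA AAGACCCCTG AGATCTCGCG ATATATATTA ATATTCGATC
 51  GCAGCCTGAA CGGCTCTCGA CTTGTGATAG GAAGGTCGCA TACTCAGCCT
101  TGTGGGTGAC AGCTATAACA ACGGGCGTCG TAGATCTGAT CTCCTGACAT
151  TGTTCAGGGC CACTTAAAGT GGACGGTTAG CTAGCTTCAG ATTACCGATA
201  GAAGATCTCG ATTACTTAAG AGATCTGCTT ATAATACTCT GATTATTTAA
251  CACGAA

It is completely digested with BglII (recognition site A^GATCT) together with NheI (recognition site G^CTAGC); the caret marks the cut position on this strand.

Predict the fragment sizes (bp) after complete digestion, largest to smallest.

111, 56, 48, 23, 18 bp

BglII sites (AGATCT) start at positions 21, 132, 203, 221.
BglII cuts after the first base of each site, so after positions 21, 132, 203, 221.
The NheI site (GCTAGC) starts at position 180.
NheI cuts after the first base of each site, so after position 180.
Combined cut positions: 21, 132, 180, 203, 221.
Circular molecule, 5 cuts → 5 fragments:
  22–132 → 111 bp
  133–180 → 48 bp
  181–203 → 23 bp
  204–221 → 18 bp
  222–256 then 1–21 → 35 + 21 = 56 bp
Sorted largest to smallest: 111, 56, 48, 23, 18 bp.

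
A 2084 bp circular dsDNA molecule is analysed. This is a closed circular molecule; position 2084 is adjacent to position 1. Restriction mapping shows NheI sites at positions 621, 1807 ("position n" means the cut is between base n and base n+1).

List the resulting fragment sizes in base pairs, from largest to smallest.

1186, 898 bp

Circular molecule, 2 cuts → 2 fragments:
  1807 − 621 = 1186 bp
  wrap: 2084 − 1807 + 621 = 898 bp
Sorted largest to smallest: 1186, 898 bp.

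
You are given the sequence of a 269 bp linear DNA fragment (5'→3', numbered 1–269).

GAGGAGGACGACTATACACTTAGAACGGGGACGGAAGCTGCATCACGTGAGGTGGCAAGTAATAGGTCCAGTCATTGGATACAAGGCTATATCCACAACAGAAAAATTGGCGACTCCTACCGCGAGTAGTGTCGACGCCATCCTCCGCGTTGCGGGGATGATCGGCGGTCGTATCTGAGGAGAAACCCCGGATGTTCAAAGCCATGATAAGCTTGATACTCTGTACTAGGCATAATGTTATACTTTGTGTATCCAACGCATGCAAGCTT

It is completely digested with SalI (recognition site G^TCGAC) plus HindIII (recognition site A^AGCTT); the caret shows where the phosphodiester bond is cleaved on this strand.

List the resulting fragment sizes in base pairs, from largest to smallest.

The SalI site (GTCGAC) starts at position 131.
SalI cuts after the first base of each site, so after position 131.
HindIII sites (AAGCTT) start at positions 209, 264.
HindIII cuts after the first base of each site, so after positions 209, 264.
Combined cut positions: 131, 209, 264.
Linear molecule, 3 cuts → 4 fragments:
  1–131 → 131 bp
  132–209 → 78 bp
  210–264 → 55 bp
  265–269 → 5 bp
Sorted largest to smallest: 131, 78, 55, 5 bp.

131, 78, 55, 5 bp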